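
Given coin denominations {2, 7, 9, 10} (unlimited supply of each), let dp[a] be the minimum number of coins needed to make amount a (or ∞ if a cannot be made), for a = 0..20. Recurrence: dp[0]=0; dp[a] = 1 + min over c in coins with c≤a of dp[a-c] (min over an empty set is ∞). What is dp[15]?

4

 a  0  1  2  3  4  5  6  7  8  9 10 11 12 13 14 15 16 17 18 19 20
dp  0  -  1  -  2  -  3  1  4  1  1  2  2  3  2  4  2  2  2  2  2
(- denotes ∞ / unreachable)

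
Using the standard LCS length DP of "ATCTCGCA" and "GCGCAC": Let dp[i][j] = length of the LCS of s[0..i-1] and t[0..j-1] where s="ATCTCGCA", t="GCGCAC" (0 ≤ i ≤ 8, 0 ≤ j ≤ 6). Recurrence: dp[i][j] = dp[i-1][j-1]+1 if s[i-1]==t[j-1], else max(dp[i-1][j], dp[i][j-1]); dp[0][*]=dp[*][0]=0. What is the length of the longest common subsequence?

4

   ''  G  C  G  C  A  C
''  0  0  0  0  0  0  0
 A  0  0  0  0  0  1  1
 T  0  0  0  0  0  1  1
 C  0  0  1  1  1  1  2
 T  0  0  1  1  1  1  2
 C  0  0  1  1  2  2  2
 G  0  1  1  2  2  2  2
 C  0  1  2  2  3  3  3
 A  0  1  2  2  3  4  4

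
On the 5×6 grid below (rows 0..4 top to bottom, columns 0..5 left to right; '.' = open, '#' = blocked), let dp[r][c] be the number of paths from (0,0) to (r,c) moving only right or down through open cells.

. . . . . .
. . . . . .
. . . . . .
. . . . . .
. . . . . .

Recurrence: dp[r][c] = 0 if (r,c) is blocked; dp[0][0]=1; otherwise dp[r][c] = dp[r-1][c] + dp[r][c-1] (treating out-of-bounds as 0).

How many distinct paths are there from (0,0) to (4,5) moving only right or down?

r\c   0   1   2   3   4   5
  0   1   1   1   1   1   1
  1   1   2   3   4   5   6
  2   1   3   6  10  15  21
  3   1   4  10  20  35  56
  4   1   5  15  35  70 126

126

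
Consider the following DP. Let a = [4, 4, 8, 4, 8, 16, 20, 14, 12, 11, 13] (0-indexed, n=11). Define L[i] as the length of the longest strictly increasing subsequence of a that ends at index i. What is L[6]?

   i    0    1    2    3    4    5    6    7    8    9   10
a[i]    4    4    8    4    8   16   20   14   12   11   13
L[i]    1    1    2    1    2    3    4    3    3    3    4

4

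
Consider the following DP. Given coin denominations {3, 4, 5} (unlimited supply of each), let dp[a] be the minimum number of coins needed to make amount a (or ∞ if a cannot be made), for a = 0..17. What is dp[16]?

 a  0  1  2  3  4  5  6  7  8  9 10 11 12 13 14 15 16 17
dp  0  -  -  1  1  1  2  2  2  2  2  3  3  3  3  3  4  4
(- denotes ∞ / unreachable)

4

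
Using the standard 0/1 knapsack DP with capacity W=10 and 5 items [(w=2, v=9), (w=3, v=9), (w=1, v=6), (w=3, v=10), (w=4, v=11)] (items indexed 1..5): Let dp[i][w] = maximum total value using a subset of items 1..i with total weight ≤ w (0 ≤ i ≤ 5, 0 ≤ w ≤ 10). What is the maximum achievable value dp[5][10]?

i\w   0   1   2   3   4   5   6   7   8   9  10
  0   0   0   0   0   0   0   0   0   0   0   0
  1   0   0   9   9   9   9   9   9   9   9   9
  2   0   0   9   9   9  18  18  18  18  18  18
  3   0   6   9  15  15  18  24  24  24  24  24
  4   0   6   9  15  16  19  25  25  28  34  34
  5   0   6   9  15  16  19  25  26  28  34  36

36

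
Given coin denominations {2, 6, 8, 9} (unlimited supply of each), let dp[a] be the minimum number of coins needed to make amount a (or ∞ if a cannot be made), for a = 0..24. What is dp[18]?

2

 a  0  1  2  3  4  5  6  7  8  9 10 11 12 13 14 15 16 17 18 19 20 21 22 23 24
dp  0  -  1  -  2  -  1  -  1  1  2  2  2  3  2  2  2  2  2  3  3  3  3  3  3
(- denotes ∞ / unreachable)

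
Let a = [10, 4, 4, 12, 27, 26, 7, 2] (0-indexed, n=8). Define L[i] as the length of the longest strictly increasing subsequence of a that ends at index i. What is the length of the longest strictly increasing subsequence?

3

   i    0    1    2    3    4    5    6    7
a[i]   10    4    4   12   27   26    7    2
L[i]    1    1    1    2    3    3    2    1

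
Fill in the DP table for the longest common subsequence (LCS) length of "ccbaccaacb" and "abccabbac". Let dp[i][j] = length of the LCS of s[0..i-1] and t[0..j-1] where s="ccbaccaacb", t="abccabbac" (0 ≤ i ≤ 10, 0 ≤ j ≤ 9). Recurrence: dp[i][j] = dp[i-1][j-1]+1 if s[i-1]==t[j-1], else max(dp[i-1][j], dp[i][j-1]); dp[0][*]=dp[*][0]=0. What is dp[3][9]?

   ''  a  b  c  c  a  b  b  a  c
''  0  0  0  0  0  0  0  0  0  0
 c  0  0  0  1  1  1  1  1  1  1
 c  0  0  0  1  2  2  2  2  2  2
 b  0  0  1  1  2  2  3  3  3  3
 a  0  1  1  1  2  3  3  3  4  4
 c  0  1  1  2  2  3  3  3  4  5
 c  0  1  1  2  3  3  3  3  4  5
 a  0  1  1  2  3  4  4  4  4  5
 a  0  1  1  2  3  4  4  4  5  5
 c  0  1  1  2  3  4  4  4  5  6
 b  0  1  2  2  3  4  5  5  5  6

3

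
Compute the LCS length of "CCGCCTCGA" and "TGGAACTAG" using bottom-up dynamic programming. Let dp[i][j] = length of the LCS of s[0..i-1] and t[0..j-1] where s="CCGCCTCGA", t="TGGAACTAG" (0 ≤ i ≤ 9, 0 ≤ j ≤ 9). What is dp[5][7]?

2

   ''  T  G  G  A  A  C  T  A  G
''  0  0  0  0  0  0  0  0  0  0
 C  0  0  0  0  0  0  1  1  1  1
 C  0  0  0  0  0  0  1  1  1  1
 G  0  0  1  1  1  1  1  1  1  2
 C  0  0  1  1  1  1  2  2  2  2
 C  0  0  1  1  1  1  2  2  2  2
 T  0  1  1  1  1  1  2  3  3  3
 C  0  1  1  1  1  1  2  3  3  3
 G  0  1  2  2  2  2  2  3  3  4
 A  0  1  2  2  3  3  3  3  4  4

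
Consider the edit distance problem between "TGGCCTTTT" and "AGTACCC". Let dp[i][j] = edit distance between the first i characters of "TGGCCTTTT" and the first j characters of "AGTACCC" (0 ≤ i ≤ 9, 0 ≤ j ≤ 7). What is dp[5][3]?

   ''  A  G  T  A  C  C  C
''  0  1  2  3  4  5  6  7
 T  1  1  2  2  3  4  5  6
 G  2  2  1  2  3  4  5  6
 G  3  3  2  2  3  4  5  6
 C  4  4  3  3  3  3  4  5
 C  5  5  4  4  4  3  3  4
 T  6  6  5  4  5  4  4  4
 T  7  7  6  5  5  5  5  5
 T  8  8  7  6  6  6  6  6
 T  9  9  8  7  7  7  7  7

4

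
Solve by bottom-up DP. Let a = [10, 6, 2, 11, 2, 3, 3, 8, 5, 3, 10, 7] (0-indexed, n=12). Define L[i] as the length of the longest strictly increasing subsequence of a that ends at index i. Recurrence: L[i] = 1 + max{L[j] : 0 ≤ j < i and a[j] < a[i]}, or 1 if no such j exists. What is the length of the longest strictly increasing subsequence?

   i    0    1    2    3    4    5    6    7    8    9   10   11
a[i]   10    6    2   11    2    3    3    8    5    3   10    7
L[i]    1    1    1    2    1    2    2    3    3    2    4    4

4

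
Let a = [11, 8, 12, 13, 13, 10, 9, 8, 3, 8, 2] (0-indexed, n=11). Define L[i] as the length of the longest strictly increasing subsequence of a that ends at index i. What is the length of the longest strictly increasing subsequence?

3

   i    0    1    2    3    4    5    6    7    8    9   10
a[i]   11    8   12   13   13   10    9    8    3    8    2
L[i]    1    1    2    3    3    2    2    1    1    2    1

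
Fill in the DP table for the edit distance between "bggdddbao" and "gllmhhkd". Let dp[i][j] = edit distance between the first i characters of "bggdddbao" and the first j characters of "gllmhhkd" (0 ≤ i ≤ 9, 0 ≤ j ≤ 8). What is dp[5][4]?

4

   ''  g  l  l  m  h  h  k  d
''  0  1  2  3  4  5  6  7  8
 b  1  1  2  3  4  5  6  7  8
 g  2  1  2  3  4  5  6  7  8
 g  3  2  2  3  4  5  6  7  8
 d  4  3  3  3  4  5  6  7  7
 d  5  4  4  4  4  5  6  7  7
 d  6  5  5  5  5  5  6  7  7
 b  7  6  6  6  6  6  6  7  8
 a  8  7  7  7  7  7  7  7  8
 o  9  8  8  8  8  8  8  8  8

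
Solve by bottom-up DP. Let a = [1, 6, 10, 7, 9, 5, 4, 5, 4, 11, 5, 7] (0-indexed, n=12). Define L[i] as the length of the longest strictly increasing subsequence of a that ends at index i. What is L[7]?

3

   i    0    1    2    3    4    5    6    7    8    9   10   11
a[i]    1    6   10    7    9    5    4    5    4   11    5    7
L[i]    1    2    3    3    4    2    2    3    2    5    3    4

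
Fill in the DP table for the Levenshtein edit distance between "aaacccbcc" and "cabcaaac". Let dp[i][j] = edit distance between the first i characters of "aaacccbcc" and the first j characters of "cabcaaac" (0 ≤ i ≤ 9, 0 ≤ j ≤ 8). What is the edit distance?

   ''  c  a  b  c  a  a  a  c
''  0  1  2  3  4  5  6  7  8
 a  1  1  1  2  3  4  5  6  7
 a  2  2  1  2  3  3  4  5  6
 a  3  3  2  2  3  3  3  4  5
 c  4  3  3  3  2  3  4  4  4
 c  5  4  4  4  3  3  4  5  4
 c  6  5  5  5  4  4  4  5  5
 b  7  6  6  5  5  5  5  5  6
 c  8  7  7  6  5  6  6  6  5
 c  9  8  8  7  6  6  7  7  6

6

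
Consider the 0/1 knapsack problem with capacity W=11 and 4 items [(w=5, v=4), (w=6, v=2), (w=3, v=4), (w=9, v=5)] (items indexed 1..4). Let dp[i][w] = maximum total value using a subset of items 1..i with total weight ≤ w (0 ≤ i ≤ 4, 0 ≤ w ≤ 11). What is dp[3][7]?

4

i\w   0   1   2   3   4   5   6   7   8   9  10  11
  0   0   0   0   0   0   0   0   0   0   0   0   0
  1   0   0   0   0   0   4   4   4   4   4   4   4
  2   0   0   0   0   0   4   4   4   4   4   4   6
  3   0   0   0   4   4   4   4   4   8   8   8   8
  4   0   0   0   4   4   4   4   4   8   8   8   8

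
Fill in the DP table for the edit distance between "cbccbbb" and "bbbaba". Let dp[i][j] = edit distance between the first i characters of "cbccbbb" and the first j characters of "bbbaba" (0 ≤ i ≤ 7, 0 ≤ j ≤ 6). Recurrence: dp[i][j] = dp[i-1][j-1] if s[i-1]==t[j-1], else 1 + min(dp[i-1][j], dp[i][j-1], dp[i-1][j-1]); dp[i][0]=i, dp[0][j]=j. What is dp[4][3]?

3

   ''  b  b  b  a  b  a
''  0  1  2  3  4  5  6
 c  1  1  2  3  4  5  6
 b  2  1  1  2  3  4  5
 c  3  2  2  2  3  4  5
 c  4  3  3  3  3  4  5
 b  5  4  3  3  4  3  4
 b  6  5  4  3  4  4  4
 b  7  6  5  4  4  4  5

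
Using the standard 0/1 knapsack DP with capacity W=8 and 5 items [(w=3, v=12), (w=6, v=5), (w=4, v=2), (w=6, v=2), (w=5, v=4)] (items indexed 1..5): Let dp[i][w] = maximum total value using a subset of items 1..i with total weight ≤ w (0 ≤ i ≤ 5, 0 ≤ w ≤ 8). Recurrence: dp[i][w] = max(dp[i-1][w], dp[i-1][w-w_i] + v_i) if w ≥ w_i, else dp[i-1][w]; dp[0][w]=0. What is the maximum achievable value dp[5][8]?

16

i\w   0   1   2   3   4   5   6   7   8
  0   0   0   0   0   0   0   0   0   0
  1   0   0   0  12  12  12  12  12  12
  2   0   0   0  12  12  12  12  12  12
  3   0   0   0  12  12  12  12  14  14
  4   0   0   0  12  12  12  12  14  14
  5   0   0   0  12  12  12  12  14  16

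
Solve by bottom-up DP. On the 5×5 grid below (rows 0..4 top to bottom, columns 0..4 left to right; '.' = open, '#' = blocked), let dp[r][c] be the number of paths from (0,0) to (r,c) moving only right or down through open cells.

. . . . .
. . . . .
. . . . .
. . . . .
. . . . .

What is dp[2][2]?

6

r\c   0   1   2   3   4
  0   1   1   1   1   1
  1   1   2   3   4   5
  2   1   3   6  10  15
  3   1   4  10  20  35
  4   1   5  15  35  70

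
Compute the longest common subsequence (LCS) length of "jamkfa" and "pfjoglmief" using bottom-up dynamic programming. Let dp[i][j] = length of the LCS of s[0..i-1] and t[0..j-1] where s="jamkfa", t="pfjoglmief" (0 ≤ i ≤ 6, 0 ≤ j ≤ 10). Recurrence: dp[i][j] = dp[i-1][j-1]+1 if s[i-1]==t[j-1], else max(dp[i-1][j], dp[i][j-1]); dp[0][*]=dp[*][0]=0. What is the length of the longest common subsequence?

3

   ''  p  f  j  o  g  l  m  i  e  f
''  0  0  0  0  0  0  0  0  0  0  0
 j  0  0  0  1  1  1  1  1  1  1  1
 a  0  0  0  1  1  1  1  1  1  1  1
 m  0  0  0  1  1  1  1  2  2  2  2
 k  0  0  0  1  1  1  1  2  2  2  2
 f  0  0  1  1  1  1  1  2  2  2  3
 a  0  0  1  1  1  1  1  2  2  2  3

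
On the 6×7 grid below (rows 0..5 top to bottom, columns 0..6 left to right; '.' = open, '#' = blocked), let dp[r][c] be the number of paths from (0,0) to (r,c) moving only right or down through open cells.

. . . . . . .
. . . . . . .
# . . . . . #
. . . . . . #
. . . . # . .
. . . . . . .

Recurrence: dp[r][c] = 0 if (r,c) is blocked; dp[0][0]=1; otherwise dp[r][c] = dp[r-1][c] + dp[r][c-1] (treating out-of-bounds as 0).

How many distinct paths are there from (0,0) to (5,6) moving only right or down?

r\c   0   1   2   3   4   5   6
  0   1   1   1   1   1   1   1
  1   1   2   3   4   5   6   7
  2   0   2   5   9  14  20   0
  3   0   2   7  16  30  50   0
  4   0   2   9  25   0  50  50
  5   0   2  11  36  36  86 136

136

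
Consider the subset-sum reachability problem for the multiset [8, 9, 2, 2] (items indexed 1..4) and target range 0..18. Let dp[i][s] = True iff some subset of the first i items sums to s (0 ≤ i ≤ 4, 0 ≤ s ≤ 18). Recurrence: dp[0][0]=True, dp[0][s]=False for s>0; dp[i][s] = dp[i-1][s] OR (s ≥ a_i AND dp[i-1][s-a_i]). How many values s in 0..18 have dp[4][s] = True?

10

i\s   0   1   2   3   4   5   6   7   8   9  10  11  12  13  14  15  16  17  18
  0   T   F   F   F   F   F   F   F   F   F   F   F   F   F   F   F   F   F   F
  1   T   F   F   F   F   F   F   F   T   F   F   F   F   F   F   F   F   F   F
  2   T   F   F   F   F   F   F   F   T   T   F   F   F   F   F   F   F   T   F
  3   T   F   T   F   F   F   F   F   T   T   T   T   F   F   F   F   F   T   F
  4   T   F   T   F   T   F   F   F   T   T   T   T   T   T   F   F   F   T   F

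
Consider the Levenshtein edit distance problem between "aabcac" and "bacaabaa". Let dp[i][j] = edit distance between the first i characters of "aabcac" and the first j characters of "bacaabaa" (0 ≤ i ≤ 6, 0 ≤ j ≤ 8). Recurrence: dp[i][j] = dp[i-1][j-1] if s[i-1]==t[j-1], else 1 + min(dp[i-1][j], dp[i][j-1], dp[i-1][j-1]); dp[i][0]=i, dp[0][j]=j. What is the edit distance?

   ''  b  a  c  a  a  b  a  a
''  0  1  2  3  4  5  6  7  8
 a  1  1  1  2  3  4  5  6  7
 a  2  2  1  2  2  3  4  5  6
 b  3  2  2  2  3  3  3  4  5
 c  4  3  3  2  3  4  4  4  5
 a  5  4  3  3  2  3  4  4  4
 c  6  5  4  3  3  3  4  5  5

5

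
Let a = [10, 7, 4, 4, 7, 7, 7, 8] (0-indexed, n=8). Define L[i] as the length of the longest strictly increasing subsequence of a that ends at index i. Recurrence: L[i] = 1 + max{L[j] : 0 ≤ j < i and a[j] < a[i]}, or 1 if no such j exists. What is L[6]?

   i    0    1    2    3    4    5    6    7
a[i]   10    7    4    4    7    7    7    8
L[i]    1    1    1    1    2    2    2    3

2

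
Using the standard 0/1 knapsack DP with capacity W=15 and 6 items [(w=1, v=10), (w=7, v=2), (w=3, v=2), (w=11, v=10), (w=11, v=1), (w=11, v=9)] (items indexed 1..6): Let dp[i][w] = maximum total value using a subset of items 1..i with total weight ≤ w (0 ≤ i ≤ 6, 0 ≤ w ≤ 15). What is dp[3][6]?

i\w   0   1   2   3   4   5   6   7   8   9  10  11  12  13  14  15
  0   0   0   0   0   0   0   0   0   0   0   0   0   0   0   0   0
  1   0  10  10  10  10  10  10  10  10  10  10  10  10  10  10  10
  2   0  10  10  10  10  10  10  10  12  12  12  12  12  12  12  12
  3   0  10  10  10  12  12  12  12  12  12  12  14  14  14  14  14
  4   0  10  10  10  12  12  12  12  12  12  12  14  20  20  20  22
  5   0  10  10  10  12  12  12  12  12  12  12  14  20  20  20  22
  6   0  10  10  10  12  12  12  12  12  12  12  14  20  20  20  22

12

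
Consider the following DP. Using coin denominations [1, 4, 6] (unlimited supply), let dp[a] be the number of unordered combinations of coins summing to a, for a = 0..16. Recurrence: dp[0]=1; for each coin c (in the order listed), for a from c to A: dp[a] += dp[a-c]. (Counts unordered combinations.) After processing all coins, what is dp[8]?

after  coin     0     1     2     3     4     5     6     7     8     9    10    11    12    13    14    15    16
          1     1     1     1     1     1     1     1     1     1     1     1     1     1     1     1     1     1
          4     1     1     1     1     2     2     2     2     3     3     3     3     4     4     4     4     5
          6     1     1     1     1     2     2     3     3     4     4     5     5     7     7     8     8    10

4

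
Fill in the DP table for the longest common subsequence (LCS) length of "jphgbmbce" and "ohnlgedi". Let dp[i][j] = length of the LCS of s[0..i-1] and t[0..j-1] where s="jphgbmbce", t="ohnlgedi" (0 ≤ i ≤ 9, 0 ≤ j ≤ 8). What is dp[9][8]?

   ''  o  h  n  l  g  e  d  i
''  0  0  0  0  0  0  0  0  0
 j  0  0  0  0  0  0  0  0  0
 p  0  0  0  0  0  0  0  0  0
 h  0  0  1  1  1  1  1  1  1
 g  0  0  1  1  1  2  2  2  2
 b  0  0  1  1  1  2  2  2  2
 m  0  0  1  1  1  2  2  2  2
 b  0  0  1  1  1  2  2  2  2
 c  0  0  1  1  1  2  2  2  2
 e  0  0  1  1  1  2  3  3  3

3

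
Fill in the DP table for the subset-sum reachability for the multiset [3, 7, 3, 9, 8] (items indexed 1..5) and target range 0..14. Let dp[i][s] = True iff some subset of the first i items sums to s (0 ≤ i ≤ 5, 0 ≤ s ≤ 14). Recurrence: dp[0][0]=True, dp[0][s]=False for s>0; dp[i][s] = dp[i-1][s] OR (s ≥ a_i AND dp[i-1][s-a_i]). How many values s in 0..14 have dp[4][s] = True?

i\s   0   1   2   3   4   5   6   7   8   9  10  11  12  13  14
  0   T   F   F   F   F   F   F   F   F   F   F   F   F   F   F
  1   T   F   F   T   F   F   F   F   F   F   F   F   F   F   F
  2   T   F   F   T   F   F   F   T   F   F   T   F   F   F   F
  3   T   F   F   T   F   F   T   T   F   F   T   F   F   T   F
  4   T   F   F   T   F   F   T   T   F   T   T   F   T   T   F
  5   T   F   F   T   F   F   T   T   T   T   T   T   T   T   T

8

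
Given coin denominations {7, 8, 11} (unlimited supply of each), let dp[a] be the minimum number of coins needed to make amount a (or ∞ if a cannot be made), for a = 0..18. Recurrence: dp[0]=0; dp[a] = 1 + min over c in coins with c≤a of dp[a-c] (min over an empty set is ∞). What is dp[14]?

 a  0  1  2  3  4  5  6  7  8  9 10 11 12 13 14 15 16 17 18
dp  0  -  -  -  -  -  -  1  1  -  -  1  -  -  2  2  2  -  2
(- denotes ∞ / unreachable)

2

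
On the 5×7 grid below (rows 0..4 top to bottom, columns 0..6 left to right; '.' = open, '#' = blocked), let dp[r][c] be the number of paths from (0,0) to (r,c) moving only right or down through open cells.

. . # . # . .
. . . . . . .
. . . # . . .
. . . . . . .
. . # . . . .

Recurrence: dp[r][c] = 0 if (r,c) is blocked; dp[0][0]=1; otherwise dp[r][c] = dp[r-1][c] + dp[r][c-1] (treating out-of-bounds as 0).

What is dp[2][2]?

5

r\c   0   1   2   3   4   5   6
  0   1   1   0   0   0   0   0
  1   1   2   2   2   2   2   2
  2   1   3   5   0   2   4   6
  3   1   4   9   9  11  15  21
  4   1   5   0   9  20  35  56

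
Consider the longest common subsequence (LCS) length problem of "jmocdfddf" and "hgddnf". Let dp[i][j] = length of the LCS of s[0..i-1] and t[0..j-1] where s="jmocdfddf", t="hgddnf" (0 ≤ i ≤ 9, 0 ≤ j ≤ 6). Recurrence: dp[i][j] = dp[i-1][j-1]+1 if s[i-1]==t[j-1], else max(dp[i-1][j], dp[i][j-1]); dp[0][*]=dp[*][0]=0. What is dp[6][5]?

   ''  h  g  d  d  n  f
''  0  0  0  0  0  0  0
 j  0  0  0  0  0  0  0
 m  0  0  0  0  0  0  0
 o  0  0  0  0  0  0  0
 c  0  0  0  0  0  0  0
 d  0  0  0  1  1  1  1
 f  0  0  0  1  1  1  2
 d  0  0  0  1  2  2  2
 d  0  0  0  1  2  2  2
 f  0  0  0  1  2  2  3

1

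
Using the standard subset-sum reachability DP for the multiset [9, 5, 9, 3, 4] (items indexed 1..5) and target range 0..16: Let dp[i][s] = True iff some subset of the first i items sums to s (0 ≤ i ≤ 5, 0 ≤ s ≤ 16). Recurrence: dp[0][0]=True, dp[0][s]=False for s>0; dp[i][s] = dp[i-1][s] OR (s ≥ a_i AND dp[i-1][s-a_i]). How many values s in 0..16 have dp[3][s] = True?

4

i\s   0   1   2   3   4   5   6   7   8   9  10  11  12  13  14  15  16
  0   T   F   F   F   F   F   F   F   F   F   F   F   F   F   F   F   F
  1   T   F   F   F   F   F   F   F   F   T   F   F   F   F   F   F   F
  2   T   F   F   F   F   T   F   F   F   T   F   F   F   F   T   F   F
  3   T   F   F   F   F   T   F   F   F   T   F   F   F   F   T   F   F
  4   T   F   F   T   F   T   F   F   T   T   F   F   T   F   T   F   F
  5   T   F   F   T   T   T   F   T   T   T   F   F   T   T   T   F   T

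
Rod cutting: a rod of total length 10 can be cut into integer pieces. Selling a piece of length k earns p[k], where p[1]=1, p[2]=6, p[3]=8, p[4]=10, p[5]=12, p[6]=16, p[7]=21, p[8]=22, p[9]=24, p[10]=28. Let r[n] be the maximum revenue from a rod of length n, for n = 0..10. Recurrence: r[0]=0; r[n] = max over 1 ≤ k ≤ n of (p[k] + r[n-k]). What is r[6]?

   n    0    1    2    3    4    5    6    7    8    9   10
r[n]    0    1    6    8   12   14   18   21   24   27   30

18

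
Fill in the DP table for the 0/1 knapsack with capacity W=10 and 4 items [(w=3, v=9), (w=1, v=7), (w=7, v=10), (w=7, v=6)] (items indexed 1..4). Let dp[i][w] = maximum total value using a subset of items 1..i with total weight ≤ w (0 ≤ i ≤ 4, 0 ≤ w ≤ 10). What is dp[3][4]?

i\w   0   1   2   3   4   5   6   7   8   9  10
  0   0   0   0   0   0   0   0   0   0   0   0
  1   0   0   0   9   9   9   9   9   9   9   9
  2   0   7   7   9  16  16  16  16  16  16  16
  3   0   7   7   9  16  16  16  16  17  17  19
  4   0   7   7   9  16  16  16  16  17  17  19

16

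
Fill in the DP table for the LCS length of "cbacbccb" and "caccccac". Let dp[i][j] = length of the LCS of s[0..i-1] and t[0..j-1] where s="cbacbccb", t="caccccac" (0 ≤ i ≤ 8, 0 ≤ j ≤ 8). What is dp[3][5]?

2

   ''  c  a  c  c  c  c  a  c
''  0  0  0  0  0  0  0  0  0
 c  0  1  1  1  1  1  1  1  1
 b  0  1  1  1  1  1  1  1  1
 a  0  1  2  2  2  2  2  2  2
 c  0  1  2  3  3  3  3  3  3
 b  0  1  2  3  3  3  3  3  3
 c  0  1  2  3  4  4  4  4  4
 c  0  1  2  3  4  5  5  5  5
 b  0  1  2  3  4  5  5  5  5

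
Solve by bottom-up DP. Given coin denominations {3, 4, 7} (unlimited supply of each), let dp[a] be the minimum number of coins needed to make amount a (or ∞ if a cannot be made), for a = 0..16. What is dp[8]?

 a  0  1  2  3  4  5  6  7  8  9 10 11 12 13 14 15 16
dp  0  -  -  1  1  -  2  1  2  3  2  2  3  3  2  3  4
(- denotes ∞ / unreachable)

2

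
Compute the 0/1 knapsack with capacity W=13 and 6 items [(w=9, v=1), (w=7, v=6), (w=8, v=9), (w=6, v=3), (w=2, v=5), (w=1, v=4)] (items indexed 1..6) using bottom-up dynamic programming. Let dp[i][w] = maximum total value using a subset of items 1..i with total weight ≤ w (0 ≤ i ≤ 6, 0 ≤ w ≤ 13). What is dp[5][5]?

i\w   0   1   2   3   4   5   6   7   8   9  10  11  12  13
  0   0   0   0   0   0   0   0   0   0   0   0   0   0   0
  1   0   0   0   0   0   0   0   0   0   1   1   1   1   1
  2   0   0   0   0   0   0   0   6   6   6   6   6   6   6
  3   0   0   0   0   0   0   0   6   9   9   9   9   9   9
  4   0   0   0   0   0   0   3   6   9   9   9   9   9   9
  5   0   0   5   5   5   5   5   6   9  11  14  14  14  14
  6   0   4   5   9   9   9   9   9  10  13  15  18  18  18

5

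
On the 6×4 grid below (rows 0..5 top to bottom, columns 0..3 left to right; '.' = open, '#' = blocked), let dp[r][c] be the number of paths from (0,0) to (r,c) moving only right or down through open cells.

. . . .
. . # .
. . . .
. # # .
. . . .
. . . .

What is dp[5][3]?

8

r\c   0   1   2   3
  0   1   1   1   1
  1   1   2   0   1
  2   1   3   3   4
  3   1   0   0   4
  4   1   1   1   5
  5   1   2   3   8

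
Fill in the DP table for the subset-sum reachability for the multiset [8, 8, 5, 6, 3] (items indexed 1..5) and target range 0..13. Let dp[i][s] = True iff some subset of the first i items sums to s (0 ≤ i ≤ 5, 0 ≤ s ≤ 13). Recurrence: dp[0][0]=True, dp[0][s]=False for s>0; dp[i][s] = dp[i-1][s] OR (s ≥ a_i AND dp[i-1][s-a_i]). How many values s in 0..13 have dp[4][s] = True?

6

i\s   0   1   2   3   4   5   6   7   8   9  10  11  12  13
  0   T   F   F   F   F   F   F   F   F   F   F   F   F   F
  1   T   F   F   F   F   F   F   F   T   F   F   F   F   F
  2   T   F   F   F   F   F   F   F   T   F   F   F   F   F
  3   T   F   F   F   F   T   F   F   T   F   F   F   F   T
  4   T   F   F   F   F   T   T   F   T   F   F   T   F   T
  5   T   F   F   T   F   T   T   F   T   T   F   T   F   T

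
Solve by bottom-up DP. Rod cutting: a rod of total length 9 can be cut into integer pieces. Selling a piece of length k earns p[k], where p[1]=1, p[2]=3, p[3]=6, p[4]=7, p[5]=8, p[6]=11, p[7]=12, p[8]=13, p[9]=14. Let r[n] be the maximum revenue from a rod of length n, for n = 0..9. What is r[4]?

7

   n    0    1    2    3    4    5    6    7    8    9
r[n]    0    1    3    6    7    9   12   13   15   18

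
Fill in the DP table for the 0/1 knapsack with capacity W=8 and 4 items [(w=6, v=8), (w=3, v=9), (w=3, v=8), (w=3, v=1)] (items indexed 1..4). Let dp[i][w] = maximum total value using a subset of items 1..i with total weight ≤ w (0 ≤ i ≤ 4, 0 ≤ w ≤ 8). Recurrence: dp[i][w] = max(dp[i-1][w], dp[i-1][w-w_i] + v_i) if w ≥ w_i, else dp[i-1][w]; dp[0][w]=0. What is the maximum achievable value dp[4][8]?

i\w   0   1   2   3   4   5   6   7   8
  0   0   0   0   0   0   0   0   0   0
  1   0   0   0   0   0   0   8   8   8
  2   0   0   0   9   9   9   9   9   9
  3   0   0   0   9   9   9  17  17  17
  4   0   0   0   9   9   9  17  17  17

17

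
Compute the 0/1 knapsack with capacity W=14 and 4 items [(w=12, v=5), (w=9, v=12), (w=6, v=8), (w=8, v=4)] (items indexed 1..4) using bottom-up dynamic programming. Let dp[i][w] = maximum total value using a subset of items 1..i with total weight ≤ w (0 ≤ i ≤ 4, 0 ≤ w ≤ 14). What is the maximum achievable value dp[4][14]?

i\w   0   1   2   3   4   5   6   7   8   9  10  11  12  13  14
  0   0   0   0   0   0   0   0   0   0   0   0   0   0   0   0
  1   0   0   0   0   0   0   0   0   0   0   0   0   5   5   5
  2   0   0   0   0   0   0   0   0   0  12  12  12  12  12  12
  3   0   0   0   0   0   0   8   8   8  12  12  12  12  12  12
  4   0   0   0   0   0   0   8   8   8  12  12  12  12  12  12

12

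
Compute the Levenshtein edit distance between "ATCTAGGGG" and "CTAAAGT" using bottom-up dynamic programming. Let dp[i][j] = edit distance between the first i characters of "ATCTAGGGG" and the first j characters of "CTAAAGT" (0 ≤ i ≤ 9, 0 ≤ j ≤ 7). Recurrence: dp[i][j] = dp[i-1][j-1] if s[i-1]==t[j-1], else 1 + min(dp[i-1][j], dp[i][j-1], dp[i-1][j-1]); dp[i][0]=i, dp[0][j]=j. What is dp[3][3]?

   ''  C  T  A  A  A  G  T
''  0  1  2  3  4  5  6  7
 A  1  1  2  2  3  4  5  6
 T  2  2  1  2  3  4  5  5
 C  3  2  2  2  3  4  5  6
 T  4  3  2  3  3  4  5  5
 A  5  4  3  2  3  3  4  5
 G  6  5  4  3  3  4  3  4
 G  7  6  5  4  4  4  4  4
 G  8  7  6  5  5  5  4  5
 G  9  8  7  6  6  6  5  5

2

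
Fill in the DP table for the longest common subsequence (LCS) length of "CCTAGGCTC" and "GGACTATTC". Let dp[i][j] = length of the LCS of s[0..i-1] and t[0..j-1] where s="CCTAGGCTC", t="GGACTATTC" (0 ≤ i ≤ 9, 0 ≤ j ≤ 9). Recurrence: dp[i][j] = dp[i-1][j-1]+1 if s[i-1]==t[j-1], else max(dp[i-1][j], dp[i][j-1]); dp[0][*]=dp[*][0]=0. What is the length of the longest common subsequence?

   ''  G  G  A  C  T  A  T  T  C
''  0  0  0  0  0  0  0  0  0  0
 C  0  0  0  0  1  1  1  1  1  1
 C  0  0  0  0  1  1  1  1  1  2
 T  0  0  0  0  1  2  2  2  2  2
 A  0  0  0  1  1  2  3  3  3  3
 G  0  1  1  1  1  2  3  3  3  3
 G  0  1  2  2  2  2  3  3  3  3
 C  0  1  2  2  3  3  3  3  3  4
 T  0  1  2  2  3  4  4  4  4  4
 C  0  1  2  2  3  4  4  4  4  5

5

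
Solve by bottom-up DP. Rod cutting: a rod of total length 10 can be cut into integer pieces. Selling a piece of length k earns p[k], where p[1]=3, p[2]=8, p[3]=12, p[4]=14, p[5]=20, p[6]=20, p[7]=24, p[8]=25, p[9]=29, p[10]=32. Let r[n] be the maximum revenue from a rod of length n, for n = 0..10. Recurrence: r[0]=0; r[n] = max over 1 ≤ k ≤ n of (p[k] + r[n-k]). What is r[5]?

20

   n    0    1    2    3    4    5    6    7    8    9   10
r[n]    0    3    8   12   16   20   24   28   32   36   40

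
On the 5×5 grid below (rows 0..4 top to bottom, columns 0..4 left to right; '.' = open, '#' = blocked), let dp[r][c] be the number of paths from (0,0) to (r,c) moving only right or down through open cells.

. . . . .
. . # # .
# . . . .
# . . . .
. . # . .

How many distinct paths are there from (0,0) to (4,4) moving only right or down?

r\c   0   1   2   3   4
  0   1   1   1   1   1
  1   1   2   0   0   1
  2   0   2   2   2   3
  3   0   2   4   6   9
  4   0   2   0   6  15

15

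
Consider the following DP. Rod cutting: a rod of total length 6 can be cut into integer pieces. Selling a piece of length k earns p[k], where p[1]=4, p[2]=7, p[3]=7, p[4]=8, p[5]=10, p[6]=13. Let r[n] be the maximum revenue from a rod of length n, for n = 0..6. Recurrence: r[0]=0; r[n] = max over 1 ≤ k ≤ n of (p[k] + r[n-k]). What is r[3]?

   n    0    1    2    3    4    5    6
r[n]    0    4    8   12   16   20   24

12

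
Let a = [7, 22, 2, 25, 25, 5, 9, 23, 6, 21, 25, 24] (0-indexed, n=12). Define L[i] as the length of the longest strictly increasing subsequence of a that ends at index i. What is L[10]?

5

   i    0    1    2    3    4    5    6    7    8    9   10   11
a[i]    7   22    2   25   25    5    9   23    6   21   25   24
L[i]    1    2    1    3    3    2    3    4    3    4    5    5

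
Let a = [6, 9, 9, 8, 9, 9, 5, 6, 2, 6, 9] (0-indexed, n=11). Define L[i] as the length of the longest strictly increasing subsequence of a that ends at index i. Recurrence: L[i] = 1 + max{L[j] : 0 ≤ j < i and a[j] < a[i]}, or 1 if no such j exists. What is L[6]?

1

   i    0    1    2    3    4    5    6    7    8    9   10
a[i]    6    9    9    8    9    9    5    6    2    6    9
L[i]    1    2    2    2    3    3    1    2    1    2    3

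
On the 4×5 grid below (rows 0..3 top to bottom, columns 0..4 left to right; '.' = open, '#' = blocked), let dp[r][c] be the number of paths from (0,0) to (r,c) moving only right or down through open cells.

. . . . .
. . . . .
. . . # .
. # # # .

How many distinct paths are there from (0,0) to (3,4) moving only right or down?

5

r\c   0   1   2   3   4
  0   1   1   1   1   1
  1   1   2   3   4   5
  2   1   3   6   0   5
  3   1   0   0   0   5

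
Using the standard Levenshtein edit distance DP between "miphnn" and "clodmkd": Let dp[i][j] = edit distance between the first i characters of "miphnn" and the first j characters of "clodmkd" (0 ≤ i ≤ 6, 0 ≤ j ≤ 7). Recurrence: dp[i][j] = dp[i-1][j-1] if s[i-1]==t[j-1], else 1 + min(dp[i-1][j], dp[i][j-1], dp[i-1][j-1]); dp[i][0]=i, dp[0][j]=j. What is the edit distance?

7

   ''  c  l  o  d  m  k  d
''  0  1  2  3  4  5  6  7
 m  1  1  2  3  4  4  5  6
 i  2  2  2  3  4  5  5  6
 p  3  3  3  3  4  5  6  6
 h  4  4  4  4  4  5  6  7
 n  5  5  5  5  5  5  6  7
 n  6  6  6  6  6  6  6  7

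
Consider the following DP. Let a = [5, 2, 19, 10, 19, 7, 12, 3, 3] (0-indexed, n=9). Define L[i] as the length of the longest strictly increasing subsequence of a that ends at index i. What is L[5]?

   i    0    1    2    3    4    5    6    7    8
a[i]    5    2   19   10   19    7   12    3    3
L[i]    1    1    2    2    3    2    3    2    2

2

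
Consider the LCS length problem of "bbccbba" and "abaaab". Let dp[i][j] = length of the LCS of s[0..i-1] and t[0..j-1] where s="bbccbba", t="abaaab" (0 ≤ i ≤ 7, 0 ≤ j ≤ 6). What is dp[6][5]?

   ''  a  b  a  a  a  b
''  0  0  0  0  0  0  0
 b  0  0  1  1  1  1  1
 b  0  0  1  1  1  1  2
 c  0  0  1  1  1  1  2
 c  0  0  1  1  1  1  2
 b  0  0  1  1  1  1  2
 b  0  0  1  1  1  1  2
 a  0  1  1  2  2  2  2

1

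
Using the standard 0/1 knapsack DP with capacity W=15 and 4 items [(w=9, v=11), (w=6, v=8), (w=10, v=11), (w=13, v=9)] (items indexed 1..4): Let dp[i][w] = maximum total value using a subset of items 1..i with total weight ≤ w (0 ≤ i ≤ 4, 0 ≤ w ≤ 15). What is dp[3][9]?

11

i\w   0   1   2   3   4   5   6   7   8   9  10  11  12  13  14  15
  0   0   0   0   0   0   0   0   0   0   0   0   0   0   0   0   0
  1   0   0   0   0   0   0   0   0   0  11  11  11  11  11  11  11
  2   0   0   0   0   0   0   8   8   8  11  11  11  11  11  11  19
  3   0   0   0   0   0   0   8   8   8  11  11  11  11  11  11  19
  4   0   0   0   0   0   0   8   8   8  11  11  11  11  11  11  19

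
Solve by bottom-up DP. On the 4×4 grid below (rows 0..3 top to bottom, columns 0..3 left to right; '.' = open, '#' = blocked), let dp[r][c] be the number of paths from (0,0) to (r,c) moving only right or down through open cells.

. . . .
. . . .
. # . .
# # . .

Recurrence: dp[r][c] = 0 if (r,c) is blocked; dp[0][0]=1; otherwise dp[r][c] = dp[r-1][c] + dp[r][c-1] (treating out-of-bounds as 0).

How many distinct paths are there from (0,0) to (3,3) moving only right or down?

r\c   0   1   2   3
  0   1   1   1   1
  1   1   2   3   4
  2   1   0   3   7
  3   0   0   3  10

10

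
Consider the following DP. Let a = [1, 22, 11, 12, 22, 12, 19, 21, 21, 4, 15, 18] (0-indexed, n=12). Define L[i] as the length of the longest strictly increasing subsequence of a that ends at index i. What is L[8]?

5

   i    0    1    2    3    4    5    6    7    8    9   10   11
a[i]    1   22   11   12   22   12   19   21   21    4   15   18
L[i]    1    2    2    3    4    3    4    5    5    2    4    5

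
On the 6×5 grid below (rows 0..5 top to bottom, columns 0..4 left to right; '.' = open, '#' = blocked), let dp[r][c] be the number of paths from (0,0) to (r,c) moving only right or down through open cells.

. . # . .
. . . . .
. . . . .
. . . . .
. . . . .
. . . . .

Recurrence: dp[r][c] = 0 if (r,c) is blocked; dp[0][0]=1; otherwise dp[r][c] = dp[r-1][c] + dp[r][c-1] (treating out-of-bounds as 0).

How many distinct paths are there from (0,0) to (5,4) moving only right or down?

105

r\c   0   1   2   3   4
  0   1   1   0   0   0
  1   1   2   2   2   2
  2   1   3   5   7   9
  3   1   4   9  16  25
  4   1   5  14  30  55
  5   1   6  20  50 105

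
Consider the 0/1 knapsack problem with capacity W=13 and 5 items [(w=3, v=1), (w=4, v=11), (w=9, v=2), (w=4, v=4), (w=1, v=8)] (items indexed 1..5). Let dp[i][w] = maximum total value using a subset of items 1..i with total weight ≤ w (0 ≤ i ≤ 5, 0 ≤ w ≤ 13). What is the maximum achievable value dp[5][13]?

i\w   0   1   2   3   4   5   6   7   8   9  10  11  12  13
  0   0   0   0   0   0   0   0   0   0   0   0   0   0   0
  1   0   0   0   1   1   1   1   1   1   1   1   1   1   1
  2   0   0   0   1  11  11  11  12  12  12  12  12  12  12
  3   0   0   0   1  11  11  11  12  12  12  12  12  12  13
  4   0   0   0   1  11  11  11  12  15  15  15  16  16  16
  5   0   8   8   8  11  19  19  19  20  23  23  23  24  24

24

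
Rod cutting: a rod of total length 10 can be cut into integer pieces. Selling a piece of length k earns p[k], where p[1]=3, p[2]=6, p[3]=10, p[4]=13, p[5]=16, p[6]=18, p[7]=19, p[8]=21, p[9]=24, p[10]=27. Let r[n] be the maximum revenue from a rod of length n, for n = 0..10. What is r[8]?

26

   n    0    1    2    3    4    5    6    7    8    9   10
r[n]    0    3    6   10   13   16   20   23   26   30   33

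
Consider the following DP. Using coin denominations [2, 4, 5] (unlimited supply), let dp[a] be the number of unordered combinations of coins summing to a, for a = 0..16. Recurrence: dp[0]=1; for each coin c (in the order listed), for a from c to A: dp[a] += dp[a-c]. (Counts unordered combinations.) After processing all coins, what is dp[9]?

after  coin     0     1     2     3     4     5     6     7     8     9    10    11    12    13    14    15    16
          2     1     0     1     0     1     0     1     0     1     0     1     0     1     0     1     0     1
          4     1     0     1     0     2     0     2     0     3     0     3     0     4     0     4     0     5
          5     1     0     1     0     2     1     2     1     3     2     4     2     5     3     6     4     7

2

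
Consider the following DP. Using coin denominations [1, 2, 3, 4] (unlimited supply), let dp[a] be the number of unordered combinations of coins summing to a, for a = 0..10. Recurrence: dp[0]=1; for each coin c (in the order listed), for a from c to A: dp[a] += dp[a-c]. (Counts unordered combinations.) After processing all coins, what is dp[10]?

after  coin     0     1     2     3     4     5     6     7     8     9    10
          1     1     1     1     1     1     1     1     1     1     1     1
          2     1     1     2     2     3     3     4     4     5     5     6
          3     1     1     2     3     4     5     7     8    10    12    14
          4     1     1     2     3     5     6     9    11    15    18    23

23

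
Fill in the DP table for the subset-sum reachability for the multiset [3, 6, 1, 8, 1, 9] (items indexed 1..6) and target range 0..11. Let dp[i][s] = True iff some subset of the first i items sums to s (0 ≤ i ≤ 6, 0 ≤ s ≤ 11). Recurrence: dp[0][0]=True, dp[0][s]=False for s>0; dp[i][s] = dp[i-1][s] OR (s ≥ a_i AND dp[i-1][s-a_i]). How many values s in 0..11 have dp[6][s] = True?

i\s   0   1   2   3   4   5   6   7   8   9  10  11
  0   T   F   F   F   F   F   F   F   F   F   F   F
  1   T   F   F   T   F   F   F   F   F   F   F   F
  2   T   F   F   T   F   F   T   F   F   T   F   F
  3   T   T   F   T   T   F   T   T   F   T   T   F
  4   T   T   F   T   T   F   T   T   T   T   T   T
  5   T   T   T   T   T   T   T   T   T   T   T   T
  6   T   T   T   T   T   T   T   T   T   T   T   T

12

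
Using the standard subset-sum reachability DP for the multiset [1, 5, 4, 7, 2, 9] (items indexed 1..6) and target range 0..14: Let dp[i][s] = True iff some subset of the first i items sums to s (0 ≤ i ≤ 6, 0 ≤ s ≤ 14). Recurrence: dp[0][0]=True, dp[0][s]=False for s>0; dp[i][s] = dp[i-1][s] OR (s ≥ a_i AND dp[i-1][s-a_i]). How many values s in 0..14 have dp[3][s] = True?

i\s   0   1   2   3   4   5   6   7   8   9  10  11  12  13  14
  0   T   F   F   F   F   F   F   F   F   F   F   F   F   F   F
  1   T   T   F   F   F   F   F   F   F   F   F   F   F   F   F
  2   T   T   F   F   F   T   T   F   F   F   F   F   F   F   F
  3   T   T   F   F   T   T   T   F   F   T   T   F   F   F   F
  4   T   T   F   F   T   T   T   T   T   T   T   T   T   T   F
  5   T   T   T   T   T   T   T   T   T   T   T   T   T   T   T
  6   T   T   T   T   T   T   T   T   T   T   T   T   T   T   T

7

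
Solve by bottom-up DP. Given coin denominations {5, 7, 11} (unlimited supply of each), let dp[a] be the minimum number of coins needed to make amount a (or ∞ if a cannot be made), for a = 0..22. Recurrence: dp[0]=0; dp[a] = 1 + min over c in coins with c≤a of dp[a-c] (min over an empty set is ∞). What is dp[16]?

2

 a  0  1  2  3  4  5  6  7  8  9 10 11 12 13 14 15 16 17 18 19 20 21 22
dp  0  -  -  -  -  1  -  1  -  -  2  1  2  -  2  3  2  3  2  3  4  3  2
(- denotes ∞ / unreachable)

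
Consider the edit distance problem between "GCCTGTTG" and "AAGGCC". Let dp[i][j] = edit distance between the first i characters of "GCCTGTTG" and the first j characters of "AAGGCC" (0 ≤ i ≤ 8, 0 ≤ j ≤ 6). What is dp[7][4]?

   ''  A  A  G  G  C  C
''  0  1  2  3  4  5  6
 G  1  1  2  2  3  4  5
 C  2  2  2  3  3  3  4
 C  3  3  3  3  4  3  3
 T  4  4  4  4  4  4  4
 G  5  5  5  4  4  5  5
 T  6  6  6  5  5  5  6
 T  7  7  7  6  6  6  6
 G  8  8  8  7  6  7  7

6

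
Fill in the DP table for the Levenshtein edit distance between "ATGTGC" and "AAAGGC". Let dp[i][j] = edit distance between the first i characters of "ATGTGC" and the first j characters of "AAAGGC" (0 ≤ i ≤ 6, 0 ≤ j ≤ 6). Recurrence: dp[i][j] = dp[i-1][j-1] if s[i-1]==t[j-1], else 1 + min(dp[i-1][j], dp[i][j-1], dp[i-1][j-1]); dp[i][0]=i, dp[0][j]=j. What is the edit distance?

3

   ''  A  A  A  G  G  C
''  0  1  2  3  4  5  6
 A  1  0  1  2  3  4  5
 T  2  1  1  2  3  4  5
 G  3  2  2  2  2  3  4
 T  4  3  3  3  3  3  4
 G  5  4  4  4  3  3  4
 C  6  5  5  5  4  4  3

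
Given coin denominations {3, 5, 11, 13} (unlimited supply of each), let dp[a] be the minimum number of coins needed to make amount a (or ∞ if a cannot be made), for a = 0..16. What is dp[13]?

1

 a  0  1  2  3  4  5  6  7  8  9 10 11 12 13 14 15 16
dp  0  -  -  1  -  1  2  -  2  3  2  1  4  1  2  3  2
(- denotes ∞ / unreachable)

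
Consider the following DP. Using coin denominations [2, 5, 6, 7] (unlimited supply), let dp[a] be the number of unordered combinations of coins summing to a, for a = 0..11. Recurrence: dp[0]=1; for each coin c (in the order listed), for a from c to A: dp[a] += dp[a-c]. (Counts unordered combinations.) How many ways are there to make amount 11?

after  coin     0     1     2     3     4     5     6     7     8     9    10    11
          2     1     0     1     0     1     0     1     0     1     0     1     0
          5     1     0     1     0     1     1     1     1     1     1     2     1
          6     1     0     1     0     1     1     2     1     2     1     3     2
          7     1     0     1     0     1     1     2     2     2     2     3     3

3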